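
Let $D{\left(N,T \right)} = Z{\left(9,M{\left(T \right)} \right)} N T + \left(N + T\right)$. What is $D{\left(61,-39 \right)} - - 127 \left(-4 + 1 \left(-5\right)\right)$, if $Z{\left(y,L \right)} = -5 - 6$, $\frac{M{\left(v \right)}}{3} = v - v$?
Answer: $25048$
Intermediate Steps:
$M{\left(v \right)} = 0$ ($M{\left(v \right)} = 3 \left(v - v\right) = 3 \cdot 0 = 0$)
$Z{\left(y,L \right)} = -11$ ($Z{\left(y,L \right)} = -5 - 6 = -11$)
$D{\left(N,T \right)} = N + T - 11 N T$ ($D{\left(N,T \right)} = - 11 N T + \left(N + T\right) = N + T - 11 N T$)
$D{\left(61,-39 \right)} - - 127 \left(-4 + 1 \left(-5\right)\right) = \left(61 - 39 - 671 \left(-39\right)\right) - - 127 \left(-4 + 1 \left(-5\right)\right) = \left(61 - 39 + 26169\right) - - 127 \left(-4 - 5\right) = 26191 - \left(-127\right) \left(-9\right) = 26191 - 1143 = 25048$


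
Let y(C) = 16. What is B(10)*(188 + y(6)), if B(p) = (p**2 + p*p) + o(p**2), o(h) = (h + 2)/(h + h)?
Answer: 1022601/25 ≈ 40904.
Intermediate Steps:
o(h) = (2 + h)/(2*h) (o(h) = (2 + h)/((2*h)) = (2 + h)*(1/(2*h)) = (2 + h)/(2*h))
B(p) = 2*p**2 + (2 + p**2)/(2*p**2) (B(p) = (p**2 + p*p) + (2 + p**2)/(2*(p**2)) = (p**2 + p**2) + (2 + p**2)/(2*p**2) = 2*p**2 + (2 + p**2)/(2*p**2))
B(10)*(188 + y(6)) = (1/2 + 10**(-2) + 2*10**2)*(188 + 16) = (1/2 + 1/100 + 2*100)*204 = (1/2 + 1/100 + 200)*204 = (20051/100)*204 = 1022601/25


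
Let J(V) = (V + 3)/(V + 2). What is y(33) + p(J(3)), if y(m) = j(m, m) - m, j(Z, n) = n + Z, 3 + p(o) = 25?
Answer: 55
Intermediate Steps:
J(V) = (3 + V)/(2 + V)
p(o) = 22 (p(o) = -3 + 25 = 22)
j(Z, n) = Z + n
y(m) = m (y(m) = (m + m) - m = 2*m - m = m)
y(33) + p(J(3)) = 33 + 22 = 55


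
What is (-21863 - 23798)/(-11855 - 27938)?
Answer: 45661/39793 ≈ 1.1475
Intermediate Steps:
(-21863 - 23798)/(-11855 - 27938) = -45661/(-39793) = -45661*(-1/39793) = 45661/39793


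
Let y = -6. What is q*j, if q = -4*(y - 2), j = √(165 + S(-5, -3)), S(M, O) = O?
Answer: 288*√2 ≈ 407.29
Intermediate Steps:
j = 9*√2 (j = √(165 - 3) = √162 = 9*√2 ≈ 12.728)
q = 32 (q = -4*(-6 - 2) = -4*(-8) = 32)
q*j = 32*(9*√2) = 288*√2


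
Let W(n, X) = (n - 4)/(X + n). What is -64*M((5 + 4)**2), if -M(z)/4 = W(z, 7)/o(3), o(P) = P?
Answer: 224/3 ≈ 74.667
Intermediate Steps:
W(n, X) = (-4 + n)/(X + n)
M(z) = -4*(-4 + z)/(3*(7 + z)) (M(z) = -4*(-4 + z)/(7 + z)/3 = -4*(-4 + z)/(3*(7 + z)))
-64*M((5 + 4)**2) = -256*(4 - (5 + 4)**2)/(3*(7 + (5 + 4)**2)) = -256*(4 - 1*9**2)/(3*(7 + 9**2)) = -256*(4 - 1*81)/(3*(7 + 81)) = -256*(4 - 81)/(3*88) = -256*(-77)/(3*88) = -64*(-7/6) = 224/3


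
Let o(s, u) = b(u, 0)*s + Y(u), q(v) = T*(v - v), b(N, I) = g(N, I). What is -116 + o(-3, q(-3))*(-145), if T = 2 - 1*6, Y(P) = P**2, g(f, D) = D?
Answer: -116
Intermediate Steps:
b(N, I) = I
T = -4 (T = 2 - 6 = -4)
q(v) = 0 (q(v) = -4*(v - v) = -4*0 = 0)
o(s, u) = u**2 (o(s, u) = 0*s + u**2 = 0 + u**2 = u**2)
-116 + o(-3, q(-3))*(-145) = -116 + 0**2*(-145) = -116 + 0*(-145) = -116 + 0 = -116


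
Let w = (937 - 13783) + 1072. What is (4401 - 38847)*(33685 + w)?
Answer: -754746306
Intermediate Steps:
w = -11774 (w = -12846 + 1072 = -11774)
(4401 - 38847)*(33685 + w) = (4401 - 38847)*(33685 - 11774) = -34446*21911 = -754746306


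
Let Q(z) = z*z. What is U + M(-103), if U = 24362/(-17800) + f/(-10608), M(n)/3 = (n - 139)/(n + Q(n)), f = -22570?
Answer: 838585057/1215544200 ≈ 0.68988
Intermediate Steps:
Q(z) = z**2
M(n) = 3*(-139 + n)/(n + n**2) (M(n) = 3*((n - 139)/(n + n**2)) = 3*((-139 + n)/(n + n**2)) = 3*(-139 + n)/(n + n**2))
U = 8957119/11801400 (U = 24362/(-17800) - 22570/(-10608) = 24362*(-1/17800) - 22570*(-1/10608) = -12181/8900 + 11285/5304 = 8957119/11801400 ≈ 0.75899)
U + M(-103) = 8957119/11801400 + 3*(-139 - 103)/(-103*(1 - 103)) = 8957119/11801400 + 3*(-1/103)*(-242)/(-102) = 8957119/11801400 + 3*(-1/103)*(-1/102)*(-242) = 8957119/11801400 - 121/1751 = 838585057/1215544200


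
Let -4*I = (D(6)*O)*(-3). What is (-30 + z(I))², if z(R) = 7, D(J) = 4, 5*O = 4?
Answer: 529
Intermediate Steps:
O = ⅘ (O = (⅕)*4 = ⅘ ≈ 0.80000)
I = 12/5 (I = -4*(⅘)*(-3)/4 = -4*(-3)/5 = -¼*(-48/5) = 12/5 ≈ 2.4000)
(-30 + z(I))² = (-30 + 7)² = (-23)² = 529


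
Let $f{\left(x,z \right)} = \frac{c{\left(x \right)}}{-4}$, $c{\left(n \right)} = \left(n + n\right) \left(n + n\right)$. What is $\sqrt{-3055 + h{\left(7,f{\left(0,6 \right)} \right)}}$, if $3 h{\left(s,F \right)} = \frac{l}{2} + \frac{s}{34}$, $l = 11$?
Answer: $\frac{2 i \sqrt{1985277}}{51} \approx 55.255 i$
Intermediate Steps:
$c{\left(n \right)} = 4 n^{2}$ ($c{\left(n \right)} = 2 n 2 n = 4 n^{2}$)
$f{\left(x,z \right)} = - x^{2}$ ($f{\left(x,z \right)} = \frac{4 x^{2}}{-4} = 4 x^{2} \left(- \frac{1}{4}\right) = - x^{2}$)
$h{\left(s,F \right)} = \frac{11}{6} + \frac{s}{102}$ ($h{\left(s,F \right)} = \frac{\frac{11}{2} + \frac{s}{34}}{3} = \frac{11}{6} + \frac{s}{102}$)
$\sqrt{-3055 + h{\left(7,f{\left(0,6 \right)} \right)}} = \sqrt{-3055 + \left(\frac{11}{6} + \frac{1}{102} \cdot 7\right)} = \sqrt{-3055 + \left(\frac{11}{6} + \frac{7}{102}\right)} = \sqrt{-3055 + \frac{97}{51}} = \sqrt{- \frac{155708}{51}} = \frac{2 i \sqrt{1985277}}{51}$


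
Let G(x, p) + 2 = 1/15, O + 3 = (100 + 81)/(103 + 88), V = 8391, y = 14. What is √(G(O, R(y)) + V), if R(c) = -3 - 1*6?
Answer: 2*√471885/15 ≈ 91.592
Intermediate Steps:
O = -392/191 (O = -3 + (100 + 81)/(103 + 88) = -3 + 181/191 = -392/191 ≈ -2.0524)
R(c) = -9 (R(c) = -3 - 6 = -9)
G(x, p) = -29/15 (G(x, p) = -2 + 1/15 = -29/15)
√(G(O, R(y)) + V) = √(-29/15 + 8391) = √(125836/15) = 2*√471885/15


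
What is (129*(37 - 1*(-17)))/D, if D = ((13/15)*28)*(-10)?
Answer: -10449/364 ≈ -28.706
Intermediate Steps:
D = -728/3 (D = ((13*(1/15))*28)*(-10) = ((13/15)*28)*(-10) = (364/15)*(-10) = -728/3 ≈ -242.67)
(129*(37 - 1*(-17)))/D = (129*(37 - 1*(-17)))/(-728/3) = (129*(37 + 17))*(-3/728) = (129*54)*(-3/728) = 6966*(-3/728) = -10449/364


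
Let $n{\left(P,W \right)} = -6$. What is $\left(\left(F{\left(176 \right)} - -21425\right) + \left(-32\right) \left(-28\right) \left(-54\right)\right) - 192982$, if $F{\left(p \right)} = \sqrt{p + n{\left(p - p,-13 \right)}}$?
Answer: $-219941 + \sqrt{170} \approx -2.1993 \cdot 10^{5}$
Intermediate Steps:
$F{\left(p \right)} = \sqrt{-6 + p}$ ($F{\left(p \right)} = \sqrt{p - 6} = \sqrt{-6 + p}$)
$\left(\left(F{\left(176 \right)} - -21425\right) + \left(-32\right) \left(-28\right) \left(-54\right)\right) - 192982 = \left(\left(\sqrt{-6 + 176} - -21425\right) + \left(-32\right) \left(-28\right) \left(-54\right)\right) - 192982 = \left(\left(\sqrt{170} + 21425\right) + 896 \left(-54\right)\right) - 192982 = \left(\left(21425 + \sqrt{170}\right) - 48384\right) - 192982 = \left(-26959 + \sqrt{170}\right) - 192982 = -219941 + \sqrt{170}$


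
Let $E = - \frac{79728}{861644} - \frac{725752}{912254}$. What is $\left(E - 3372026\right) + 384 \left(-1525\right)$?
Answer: $- \frac{55550818898222246}{14036396171} \approx -3.9576 \cdot 10^{6}$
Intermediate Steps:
$E = - \frac{12465572200}{14036396171}$ ($E = \left(-79728\right) \frac{1}{861644} - \frac{362876}{456127} = - \frac{19932}{215411} - \frac{362876}{456127} = - \frac{12465572200}{14036396171} \approx -0.88809$)
$\left(E - 3372026\right) + 384 \left(-1525\right) = \left(- \frac{12465572200}{14036396171} - 3372026\right) + 384 \left(-1525\right) = - \frac{47331105300484646}{14036396171} - 585600 = - \frac{55550818898222246}{14036396171}$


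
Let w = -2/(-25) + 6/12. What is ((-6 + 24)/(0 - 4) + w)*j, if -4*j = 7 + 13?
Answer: 98/5 ≈ 19.600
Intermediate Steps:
w = 29/50 (w = -2*(-1/25) + 6*(1/12) = 2/25 + ½ = 29/50 ≈ 0.58000)
j = -5 (j = -(7 + 13)/4 = -¼*20 = -5)
((-6 + 24)/(0 - 4) + w)*j = ((-6 + 24)/(0 - 4) + 29/50)*(-5) = (18/(-4) + 29/50)*(-5) = (18*(-¼) + 29/50)*(-5) = (-9/2 + 29/50)*(-5) = -98/25*(-5) = 98/5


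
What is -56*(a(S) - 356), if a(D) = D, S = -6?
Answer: 20272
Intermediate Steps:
-56*(a(S) - 356) = -56*(-6 - 356) = -56*(-362) = 20272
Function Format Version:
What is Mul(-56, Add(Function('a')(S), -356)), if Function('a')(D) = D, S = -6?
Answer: 20272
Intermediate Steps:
Mul(-56, Add(Function('a')(S), -356)) = Mul(-56, Add(-6, -356)) = Mul(-56, -362) = 20272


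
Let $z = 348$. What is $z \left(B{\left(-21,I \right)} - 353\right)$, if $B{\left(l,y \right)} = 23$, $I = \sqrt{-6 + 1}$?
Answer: $-114840$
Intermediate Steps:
$I = i \sqrt{5}$ ($I = \sqrt{-5} = i \sqrt{5} \approx 2.2361 i$)
$z \left(B{\left(-21,I \right)} - 353\right) = 348 \left(23 - 353\right) = 348 \left(-330\right) = -114840$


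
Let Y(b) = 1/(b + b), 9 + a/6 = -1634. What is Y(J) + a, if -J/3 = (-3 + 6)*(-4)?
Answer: -709775/72 ≈ -9858.0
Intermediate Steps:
a = -9858 (a = -54 + 6*(-1634) = -54 - 9804 = -9858)
J = 36 (J = -3*(-3 + 6)*(-4) = -9*(-4) = -3*(-12) = 36)
Y(b) = 1/(2*b)
Y(J) + a = (½)/36 - 9858 = (½)*(1/36) - 9858 = 1/72 - 9858 = -709775/72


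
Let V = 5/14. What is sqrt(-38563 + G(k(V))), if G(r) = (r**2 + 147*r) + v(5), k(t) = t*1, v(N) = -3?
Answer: I*sqrt(7548621)/14 ≈ 196.25*I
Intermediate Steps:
V = 5/14 (V = 5*(1/14) = 5/14 ≈ 0.35714)
k(t) = t
G(r) = -3 + r**2 + 147*r (G(r) = (r**2 + 147*r) - 3 = -3 + r**2 + 147*r)
sqrt(-38563 + G(k(V))) = sqrt(-38563 + (-3 + (5/14)**2 + 147*(5/14))) = sqrt(-38563 + (-3 + 25/196 + 105/2)) = sqrt(-38563 + 9727/196) = sqrt(-7548621/196) = I*sqrt(7548621)/14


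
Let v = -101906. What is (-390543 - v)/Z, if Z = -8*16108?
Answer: 288637/128864 ≈ 2.2399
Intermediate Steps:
Z = -128864
(-390543 - v)/Z = (-390543 - 1*(-101906))/(-128864) = (-390543 + 101906)*(-1/128864) = -288637*(-1/128864) = 288637/128864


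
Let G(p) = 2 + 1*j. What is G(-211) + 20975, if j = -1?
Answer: 20976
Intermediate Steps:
G(p) = 1 (G(p) = 2 + 1*(-1) = 2 - 1 = 1)
G(-211) + 20975 = 1 + 20975 = 20976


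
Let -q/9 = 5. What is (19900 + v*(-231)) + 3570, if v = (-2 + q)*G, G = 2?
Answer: 45184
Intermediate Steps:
q = -45 (q = -9*5 = -45)
v = -94 (v = (-2 - 45)*2 = -47*2 = -94)
(19900 + v*(-231)) + 3570 = (19900 - 94*(-231)) + 3570 = (19900 + 21714) + 3570 = 41614 + 3570 = 45184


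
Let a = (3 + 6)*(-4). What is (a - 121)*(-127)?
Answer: 19939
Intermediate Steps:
a = -36 (a = 9*(-4) = -36)
(a - 121)*(-127) = (-36 - 121)*(-127) = -157*(-127) = 19939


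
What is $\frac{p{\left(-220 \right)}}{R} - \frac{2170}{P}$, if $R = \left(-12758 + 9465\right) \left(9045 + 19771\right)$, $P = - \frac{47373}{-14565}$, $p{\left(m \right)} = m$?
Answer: $- \frac{249927705121695}{374606292652} \approx -667.17$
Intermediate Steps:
$P = \frac{15791}{4855}$ ($P = - \frac{47373 \left(-1\right)}{14565} = \left(-1\right) \left(- \frac{15791}{4855}\right) = \frac{15791}{4855} \approx 3.2525$)
$R = -94891088$ ($R = \left(-3293\right) 28816 = -94891088$)
$\frac{p{\left(-220 \right)}}{R} - \frac{2170}{P} = - \frac{220}{-94891088} - \frac{2170}{\frac{15791}{4855}} = \left(-220\right) \left(- \frac{1}{94891088}\right) - \frac{10535350}{15791} = \frac{55}{23722772} - \frac{10535350}{15791} = - \frac{249927705121695}{374606292652}$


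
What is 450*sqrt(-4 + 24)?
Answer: 900*sqrt(5) ≈ 2012.5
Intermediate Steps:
450*sqrt(-4 + 24) = 450*sqrt(20) = 450*(2*sqrt(5)) = 900*sqrt(5)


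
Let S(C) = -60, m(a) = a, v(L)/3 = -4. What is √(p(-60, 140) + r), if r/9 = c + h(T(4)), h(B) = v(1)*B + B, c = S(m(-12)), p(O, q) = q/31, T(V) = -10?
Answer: √436790/31 ≈ 21.319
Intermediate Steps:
v(L) = -12 (v(L) = 3*(-4) = -12)
p(O, q) = q/31 (p(O, q) = q*(1/31) = q/31)
c = -60
h(B) = -11*B (h(B) = -12*B + B = -11*B)
r = 450 (r = 9*(-60 - 11*(-10)) = 9*(-60 + 110) = 9*50 = 450)
√(p(-60, 140) + r) = √((1/31)*140 + 450) = √(140/31 + 450) = √(14090/31) = √436790/31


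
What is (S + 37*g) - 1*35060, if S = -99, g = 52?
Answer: -33235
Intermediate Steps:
(S + 37*g) - 1*35060 = (-99 + 37*52) - 1*35060 = (-99 + 1924) - 35060 = 1825 - 35060 = -33235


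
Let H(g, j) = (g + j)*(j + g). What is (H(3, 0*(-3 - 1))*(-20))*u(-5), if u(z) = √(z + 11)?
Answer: -180*√6 ≈ -440.91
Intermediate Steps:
H(g, j) = (g + j)² (H(g, j) = (g + j)*(g + j) = (g + j)²)
u(z) = √(11 + z)
(H(3, 0*(-3 - 1))*(-20))*u(-5) = ((3 + 0*(-3 - 1))²*(-20))*√(11 - 5) = ((3 + 0*(-4))²*(-20))*√6 = ((3 + 0)²*(-20))*√6 = (3²*(-20))*√6 = (9*(-20))*√6 = -180*√6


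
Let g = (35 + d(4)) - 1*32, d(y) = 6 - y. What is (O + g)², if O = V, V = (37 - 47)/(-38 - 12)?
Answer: 676/25 ≈ 27.040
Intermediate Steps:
V = ⅕ (V = -10/(-50) = -10*(-1/50) = ⅕ ≈ 0.20000)
O = ⅕ ≈ 0.20000
g = 5 (g = (35 + (6 - 1*4)) - 1*32 = (35 + (6 - 4)) - 32 = (35 + 2) - 32 = 37 - 32 = 5)
(O + g)² = (⅕ + 5)² = (26/5)² = 676/25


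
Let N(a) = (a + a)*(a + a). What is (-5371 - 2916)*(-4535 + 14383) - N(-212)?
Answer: -81790152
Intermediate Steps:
N(a) = 4*a**2 (N(a) = (2*a)*(2*a) = 4*a**2)
(-5371 - 2916)*(-4535 + 14383) - N(-212) = (-5371 - 2916)*(-4535 + 14383) - 4*(-212)**2 = -8287*9848 - 4*44944 = -81610376 - 1*179776 = -81610376 - 179776 = -81790152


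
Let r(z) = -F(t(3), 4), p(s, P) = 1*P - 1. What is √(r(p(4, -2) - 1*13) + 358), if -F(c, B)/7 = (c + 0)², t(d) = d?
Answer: √421 ≈ 20.518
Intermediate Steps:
p(s, P) = -1 + P (p(s, P) = P - 1 = -1 + P)
F(c, B) = -7*c² (F(c, B) = -7*(c + 0)² = -7*c²)
r(z) = 63 (r(z) = -(-7)*3² = -(-7)*9 = -1*(-63) = 63)
√(r(p(4, -2) - 1*13) + 358) = √(63 + 358) = √421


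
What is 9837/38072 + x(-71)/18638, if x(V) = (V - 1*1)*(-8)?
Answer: 102635739/354792968 ≈ 0.28928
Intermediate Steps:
x(V) = 8 - 8*V (x(V) = (V - 1)*(-8) = (-1 + V)*(-8) = 8 - 8*V)
9837/38072 + x(-71)/18638 = 9837/38072 + (8 - 8*(-71))/18638 = 9837*(1/38072) + (8 + 568)*(1/18638) = 9837/38072 + 576*(1/18638) = 9837/38072 + 288/9319 = 102635739/354792968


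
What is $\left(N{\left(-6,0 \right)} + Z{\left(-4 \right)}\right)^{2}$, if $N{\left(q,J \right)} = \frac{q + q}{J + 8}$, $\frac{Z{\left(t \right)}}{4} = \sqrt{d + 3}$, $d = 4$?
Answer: $\frac{457}{4} - 12 \sqrt{7} \approx 82.501$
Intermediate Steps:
$Z{\left(t \right)} = 4 \sqrt{7}$ ($Z{\left(t \right)} = 4 \sqrt{4 + 3} = 4 \sqrt{7}$)
$N{\left(q,J \right)} = \frac{2 q}{8 + J}$
$\left(N{\left(-6,0 \right)} + Z{\left(-4 \right)}\right)^{2} = \left(2 \left(-6\right) \frac{1}{8 + 0} + 4 \sqrt{7}\right)^{2} = \left(2 \left(-6\right) \frac{1}{8} + 4 \sqrt{7}\right)^{2} = \left(- \frac{3}{2} + 4 \sqrt{7}\right)^{2}$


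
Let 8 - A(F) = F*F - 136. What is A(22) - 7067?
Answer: -7407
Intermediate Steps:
A(F) = 144 - F² (A(F) = 8 - (F*F - 136) = 8 - (F² - 136) = 8 - (-136 + F²) = 8 + (136 - F²) = 144 - F²)
A(22) - 7067 = (144 - 1*22²) - 7067 = (144 - 1*484) - 7067 = (144 - 484) - 7067 = -340 - 7067 = -7407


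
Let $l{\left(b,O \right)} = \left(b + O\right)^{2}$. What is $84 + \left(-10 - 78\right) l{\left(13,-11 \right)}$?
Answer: $-268$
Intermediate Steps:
$l{\left(b,O \right)} = \left(O + b\right)^{2}$
$84 + \left(-10 - 78\right) l{\left(13,-11 \right)} = 84 + \left(-10 - 78\right) \left(-11 + 13\right)^{2} = 84 - 88 \cdot 2^{2} = 84 - 352 = -268$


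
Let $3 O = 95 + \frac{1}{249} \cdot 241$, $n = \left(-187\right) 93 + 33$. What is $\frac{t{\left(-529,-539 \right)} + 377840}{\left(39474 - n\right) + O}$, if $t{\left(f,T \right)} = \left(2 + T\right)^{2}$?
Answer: $\frac{497658123}{42477400} \approx 11.716$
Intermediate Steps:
$n = -17358$ ($n = -17391 + 33 = -17358$)
$O = \frac{23896}{747}$ ($O = \frac{95 + \frac{1}{249} \cdot 241}{3} = \frac{95 + \frac{241}{249}}{3} = \frac{1}{3} \cdot \frac{23896}{249} = \frac{23896}{747} \approx 31.989$)
$\frac{t{\left(-529,-539 \right)} + 377840}{\left(39474 - n\right) + O} = \frac{\left(2 - 539\right)^{2} + 377840}{\left(39474 - -17358\right) + \frac{23896}{747}} = \frac{\left(-537\right)^{2} + 377840}{\left(39474 + 17358\right) + \frac{23896}{747}} = \frac{288369 + 377840}{56832 + \frac{23896}{747}} = \frac{666209}{\frac{42477400}{747}} = 666209 \cdot \frac{747}{42477400} = \frac{497658123}{42477400}$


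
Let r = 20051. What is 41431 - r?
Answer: 21380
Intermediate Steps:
41431 - r = 41431 - 1*20051 = 41431 - 20051 = 21380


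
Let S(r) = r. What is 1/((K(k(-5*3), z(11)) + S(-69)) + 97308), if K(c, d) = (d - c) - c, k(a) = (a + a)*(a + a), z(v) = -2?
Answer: 1/95437 ≈ 1.0478e-5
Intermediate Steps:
k(a) = 4*a² (k(a) = (2*a)*(2*a) = 4*a²)
K(c, d) = d - 2*c
1/((K(k(-5*3), z(11)) + S(-69)) + 97308) = 1/(((-2 - 8*(-5*3)²) - 69) + 97308) = 1/(((-2 - 8*(-15)²) - 69) + 97308) = 1/(((-2 - 8*225) - 69) + 97308) = 1/(((-2 - 2*900) - 69) + 97308) = 1/(((-2 - 1800) - 69) + 97308) = 1/((-1802 - 69) + 97308) = 1/(-1871 + 97308) = 1/95437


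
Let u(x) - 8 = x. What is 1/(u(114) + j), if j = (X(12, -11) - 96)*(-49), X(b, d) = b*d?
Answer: 1/11294 ≈ 8.8543e-5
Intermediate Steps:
j = 11172 (j = (12*(-11) - 96)*(-49) = (-132 - 96)*(-49) = -228*(-49) = 11172)
u(x) = 8 + x
1/(u(114) + j) = 1/((8 + 114) + 11172) = 1/(122 + 11172) = 1/11294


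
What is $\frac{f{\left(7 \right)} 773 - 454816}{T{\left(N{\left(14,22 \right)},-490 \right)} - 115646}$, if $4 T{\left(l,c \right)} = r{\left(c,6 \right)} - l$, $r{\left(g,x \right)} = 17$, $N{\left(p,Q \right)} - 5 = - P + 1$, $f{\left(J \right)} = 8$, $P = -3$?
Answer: $\frac{37386}{9637} \approx 3.8794$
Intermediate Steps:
$N{\left(p,Q \right)} = 9$ ($N{\left(p,Q \right)} = 5 + \left(\left(-1\right) \left(-3\right) + 1\right) = 5 + \left(3 + 1\right) = 5 + 4 = 9$)
$T{\left(l,c \right)} = \frac{17}{4} - \frac{l}{4}$ ($T{\left(l,c \right)} = \frac{17 - l}{4} = \frac{17}{4} - \frac{l}{4}$)
$\frac{f{\left(7 \right)} 773 - 454816}{T{\left(N{\left(14,22 \right)},-490 \right)} - 115646} = \frac{8 \cdot 773 - 454816}{\left(\frac{17}{4} - \frac{9}{4}\right) - 115646} = \frac{6184 - 454816}{\left(\frac{17}{4} - \frac{9}{4}\right) - 115646} = - \frac{448632}{2 - 115646} = - \frac{448632}{-115644} = \left(-448632\right) \left(- \frac{1}{115644}\right) = \frac{37386}{9637}$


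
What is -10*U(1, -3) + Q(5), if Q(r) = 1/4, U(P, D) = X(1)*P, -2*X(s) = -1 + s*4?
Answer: 61/4 ≈ 15.250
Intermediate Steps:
X(s) = ½ - 2*s (X(s) = -(-1 + s*4)/2 = -(-1 + 4*s)/2 = ½ - 2*s)
U(P, D) = -3*P/2 (U(P, D) = (½ - 2*1)*P = (½ - 2)*P = -3*P/2)
Q(r) = ¼
-10*U(1, -3) + Q(5) = -(-15) + ¼ = -10*(-3/2) + ¼ = 15 + ¼ = 61/4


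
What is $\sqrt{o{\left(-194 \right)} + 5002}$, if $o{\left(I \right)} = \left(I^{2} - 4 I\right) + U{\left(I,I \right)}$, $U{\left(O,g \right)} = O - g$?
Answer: $7 \sqrt{886} \approx 208.36$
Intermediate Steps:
$o{\left(I \right)} = I^{2} - 4 I$ ($o{\left(I \right)} = \left(I^{2} - 4 I\right) + \left(I - I\right) = \left(I^{2} - 4 I\right) + 0 = I^{2} - 4 I$)
$\sqrt{o{\left(-194 \right)} + 5002} = \sqrt{- 194 \left(-4 - 194\right) + 5002} = \sqrt{\left(-194\right) \left(-198\right) + 5002} = \sqrt{38412 + 5002} = \sqrt{43414} = 7 \sqrt{886}$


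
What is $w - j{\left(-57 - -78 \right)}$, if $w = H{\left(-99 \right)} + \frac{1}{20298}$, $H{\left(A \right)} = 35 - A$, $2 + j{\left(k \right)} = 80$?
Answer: $\frac{1136689}{20298} \approx 56.0$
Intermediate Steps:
$j{\left(k \right)} = 78$ ($j{\left(k \right)} = -2 + 80 = 78$)
$w = \frac{2719933}{20298}$ ($w = \left(35 - -99\right) + \frac{1}{20298} = \left(35 + 99\right) + \frac{1}{20298} = 134 + \frac{1}{20298} = \frac{2719933}{20298} \approx 134.0$)
$w - j{\left(-57 - -78 \right)} = \frac{2719933}{20298} - 78 = \frac{1136689}{20298}$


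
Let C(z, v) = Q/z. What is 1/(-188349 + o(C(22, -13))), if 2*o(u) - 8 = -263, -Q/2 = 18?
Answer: -2/376953 ≈ -5.3057e-6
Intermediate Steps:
Q = -36 (Q = -2*18 = -36)
C(z, v) = -36/z
o(u) = -255/2 (o(u) = 4 + (1/2)*(-263) = 4 - 263/2 = -255/2)
1/(-188349 + o(C(22, -13))) = 1/(-188349 - 255/2) = 1/(-376953/2) = -2/376953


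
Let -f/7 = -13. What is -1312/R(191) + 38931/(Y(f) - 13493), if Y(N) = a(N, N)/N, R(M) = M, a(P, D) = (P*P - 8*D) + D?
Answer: -25028429/2561119 ≈ -9.7725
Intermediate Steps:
f = 91 (f = -7*(-13) = 91)
a(P, D) = P² - 7*D (a(P, D) = (P² - 8*D) + D = P² - 7*D)
Y(N) = (N² - 7*N)/N
-1312/R(191) + 38931/(Y(f) - 13493) = -1312/191 + 38931/((-7 + 91) - 13493) = -1312*1/191 + 38931/(84 - 13493) = -1312/191 + 38931/(-13409) = -1312/191 + 38931*(-1/13409) = -1312/191 - 38931/13409 = -25028429/2561119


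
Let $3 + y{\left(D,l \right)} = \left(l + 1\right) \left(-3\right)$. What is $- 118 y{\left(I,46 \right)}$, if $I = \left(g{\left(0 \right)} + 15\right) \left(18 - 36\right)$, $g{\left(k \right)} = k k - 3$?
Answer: $16992$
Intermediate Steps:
$g{\left(k \right)} = -3 + k^{2}$ ($g{\left(k \right)} = k^{2} - 3 = -3 + k^{2}$)
$I = -216$ ($I = \left(\left(-3 + 0^{2}\right) + 15\right) \left(18 - 36\right) = \left(\left(-3 + 0\right) + 15\right) \left(-18\right) = \left(-3 + 15\right) \left(-18\right) = 12 \left(-18\right) = -216$)
$y{\left(D,l \right)} = -6 - 3 l$ ($y{\left(D,l \right)} = -3 + \left(l + 1\right) \left(-3\right) = -3 + \left(1 + l\right) \left(-3\right) = -3 - \left(3 + 3 l\right) = -6 - 3 l$)
$- 118 y{\left(I,46 \right)} = - 118 \left(-6 - 138\right) = \left(-118\right) \left(-144\right) = 16992$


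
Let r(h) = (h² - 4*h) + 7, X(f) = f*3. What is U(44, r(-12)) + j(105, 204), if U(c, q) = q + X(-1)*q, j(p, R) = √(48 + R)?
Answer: -398 + 6*√7 ≈ -382.13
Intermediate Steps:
X(f) = 3*f
r(h) = 7 + h² - 4*h
U(c, q) = -2*q (U(c, q) = q + (3*(-1))*q = q - 3*q = -2*q)
U(44, r(-12)) + j(105, 204) = -2*(7 + (-12)² - 4*(-12)) + √(48 + 204) = -2*(7 + 144 + 48) + √252 = -2*199 + 6*√7 = -398 + 6*√7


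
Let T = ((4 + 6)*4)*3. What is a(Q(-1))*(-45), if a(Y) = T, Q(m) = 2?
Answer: -5400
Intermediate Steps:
T = 120 (T = (10*4)*3 = 40*3 = 120)
a(Y) = 120
a(Q(-1))*(-45) = 120*(-45) = -5400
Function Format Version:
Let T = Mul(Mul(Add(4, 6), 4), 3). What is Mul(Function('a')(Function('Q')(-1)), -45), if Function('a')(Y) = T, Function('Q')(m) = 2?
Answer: -5400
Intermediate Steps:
T = 120 (T = Mul(Mul(10, 4), 3) = Mul(40, 3) = 120)
Function('a')(Y) = 120
Mul(Function('a')(Function('Q')(-1)), -45) = Mul(120, -45) = -5400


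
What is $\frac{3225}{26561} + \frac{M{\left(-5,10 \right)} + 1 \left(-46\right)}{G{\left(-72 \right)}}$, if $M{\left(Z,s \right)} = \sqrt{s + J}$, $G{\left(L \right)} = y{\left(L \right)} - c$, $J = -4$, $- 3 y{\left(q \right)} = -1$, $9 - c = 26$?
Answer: $- \frac{1748859}{690586} + \frac{3 \sqrt{6}}{52} \approx -2.3911$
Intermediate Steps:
$c = -17$ ($c = 9 - 26 = -17$)
$y{\left(q \right)} = \frac{1}{3}$ ($y{\left(q \right)} = \left(- \frac{1}{3}\right) \left(-1\right) = \frac{1}{3}$)
$G{\left(L \right)} = \frac{52}{3}$ ($G{\left(L \right)} = \frac{1}{3} - -17 = \frac{1}{3} + 17 = \frac{52}{3}$)
$M{\left(Z,s \right)} = \sqrt{-4 + s}$ ($M{\left(Z,s \right)} = \sqrt{s - 4} = \sqrt{-4 + s}$)
$\frac{3225}{26561} + \frac{M{\left(-5,10 \right)} + 1 \left(-46\right)}{G{\left(-72 \right)}} = \frac{3225}{26561} + \frac{\sqrt{-4 + 10} + 1 \left(-46\right)}{\frac{52}{3}} = 3225 \cdot \frac{1}{26561} + \left(\sqrt{6} - 46\right) \frac{3}{52} = \frac{3225}{26561} + \left(-46 + \sqrt{6}\right) \frac{3}{52} = \frac{3225}{26561} - \left(\frac{69}{26} - \frac{3 \sqrt{6}}{52}\right) = - \frac{1748859}{690586} + \frac{3 \sqrt{6}}{52}$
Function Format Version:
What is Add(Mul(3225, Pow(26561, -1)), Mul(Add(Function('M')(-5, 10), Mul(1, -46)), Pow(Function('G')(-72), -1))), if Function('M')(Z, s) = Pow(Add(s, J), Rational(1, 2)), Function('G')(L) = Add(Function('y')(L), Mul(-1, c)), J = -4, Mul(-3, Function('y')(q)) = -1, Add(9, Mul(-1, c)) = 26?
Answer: Add(Rational(-1748859, 690586), Mul(Rational(3, 52), Pow(6, Rational(1, 2)))) ≈ -2.3911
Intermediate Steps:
c = -17 (c = Add(9, Mul(-1, 26)) = Add(9, -26) = -17)
Function('y')(q) = Rational(1, 3) (Function('y')(q) = Mul(Rational(-1, 3), -1) = Rational(1, 3))
Function('G')(L) = Rational(52, 3) (Function('G')(L) = Add(Rational(1, 3), Mul(-1, -17)) = Add(Rational(1, 3), 17) = Rational(52, 3))
Function('M')(Z, s) = Pow(Add(-4, s), Rational(1, 2)) (Function('M')(Z, s) = Pow(Add(s, -4), Rational(1, 2)) = Pow(Add(-4, s), Rational(1, 2)))
Add(Mul(3225, Pow(26561, -1)), Mul(Add(Function('M')(-5, 10), Mul(1, -46)), Pow(Function('G')(-72), -1))) = Add(Mul(3225, Pow(26561, -1)), Mul(Add(Pow(Add(-4, 10), Rational(1, 2)), Mul(1, -46)), Pow(Rational(52, 3), -1))) = Add(Mul(3225, Rational(1, 26561)), Mul(Add(Pow(6, Rational(1, 2)), -46), Rational(3, 52))) = Add(Rational(3225, 26561), Mul(Add(-46, Pow(6, Rational(1, 2))), Rational(3, 52))) = Add(Rational(3225, 26561), Add(Rational(-69, 26), Mul(Rational(3, 52), Pow(6, Rational(1, 2))))) = Add(Rational(-1748859, 690586), Mul(Rational(3, 52), Pow(6, Rational(1, 2))))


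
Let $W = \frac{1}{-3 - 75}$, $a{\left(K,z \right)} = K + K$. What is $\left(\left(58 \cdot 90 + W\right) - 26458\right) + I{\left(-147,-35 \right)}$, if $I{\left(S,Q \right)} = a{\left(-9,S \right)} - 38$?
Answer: $- \frac{1660933}{78} \approx -21294.0$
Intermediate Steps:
$a{\left(K,z \right)} = 2 K$
$W = - \frac{1}{78}$ ($W = \frac{1}{-78} = - \frac{1}{78} \approx -0.012821$)
$I{\left(S,Q \right)} = -56$ ($I{\left(S,Q \right)} = 2 \left(-9\right) - 38 = -18 - 38 = -56$)
$\left(\left(58 \cdot 90 + W\right) - 26458\right) + I{\left(-147,-35 \right)} = \left(\left(58 \cdot 90 - \frac{1}{78}\right) - 26458\right) - 56 = \left(\left(5220 - \frac{1}{78}\right) - 26458\right) - 56 = \left(\frac{407159}{78} - 26458\right) - 56 = - \frac{1656565}{78} - 56 = - \frac{1660933}{78}$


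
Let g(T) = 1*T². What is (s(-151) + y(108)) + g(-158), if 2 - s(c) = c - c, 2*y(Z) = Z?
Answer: 25020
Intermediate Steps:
y(Z) = Z/2
g(T) = T²
s(c) = 2 (s(c) = 2 - (c - c) = 2 - 1*0 = 2 + 0 = 2)
(s(-151) + y(108)) + g(-158) = (2 + (½)*108) + (-158)² = (2 + 54) + 24964 = 56 + 24964 = 25020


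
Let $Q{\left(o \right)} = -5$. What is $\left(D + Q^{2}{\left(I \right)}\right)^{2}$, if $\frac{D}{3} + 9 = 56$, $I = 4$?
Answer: $27556$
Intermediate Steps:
$D = 141$ ($D = -27 + 3 \cdot 56 = -27 + 168 = 141$)
$\left(D + Q^{2}{\left(I \right)}\right)^{2} = \left(141 + \left(-5\right)^{2}\right)^{2} = \left(141 + 25\right)^{2} = 166^{2} = 27556$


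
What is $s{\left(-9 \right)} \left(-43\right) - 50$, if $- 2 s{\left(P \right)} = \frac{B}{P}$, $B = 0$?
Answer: $-50$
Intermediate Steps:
$s{\left(P \right)} = 0$ ($s{\left(P \right)} = - \frac{0 \frac{1}{P}}{2} = \left(- \frac{1}{2}\right) 0 = 0$)
$s{\left(-9 \right)} \left(-43\right) - 50 = 0 \left(-43\right) - 50 = 0 - 50 = -50$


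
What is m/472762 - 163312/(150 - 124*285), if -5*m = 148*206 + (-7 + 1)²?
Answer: 19248219958/4159123695 ≈ 4.6280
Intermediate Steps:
m = -30524/5 (m = -(148*206 + (-7 + 1)²)/5 = -(30488 + (-6)²)/5 = -(30488 + 36)/5 = -⅕*30524 = -30524/5 ≈ -6104.8)
m/472762 - 163312/(150 - 124*285) = -30524/5/472762 - 163312/(150 - 124*285) = -30524/5*1/472762 - 163312/(150 - 35340) = -15262/1181905 - 163312/(-35190) = -15262/1181905 - 163312*(-1/35190) = -15262/1181905 + 81656/17595 = 19248219958/4159123695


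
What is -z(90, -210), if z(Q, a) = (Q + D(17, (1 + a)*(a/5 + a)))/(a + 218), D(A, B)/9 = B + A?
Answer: -474255/8 ≈ -59282.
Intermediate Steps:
D(A, B) = 9*A + 9*B (D(A, B) = 9*(B + A) = 9*(A + B) = 9*A + 9*B)
z(Q, a) = (153 + Q + 54*a*(1 + a)/5)/(218 + a) (z(Q, a) = (Q + (9*17 + 9*((1 + a)*(a/5 + a))))/(a + 218) = (Q + (153 + 9*((1 + a)*(a*(⅕) + a))))/(218 + a) = (Q + (153 + 9*((1 + a)*(a/5 + a))))/(218 + a) = (Q + (153 + 9*((1 + a)*(6*a/5))))/(218 + a) = (Q + (153 + 9*(6*a*(1 + a)/5)))/(218 + a) = (Q + (153 + 54*a*(1 + a)/5))/(218 + a) = (153 + Q + 54*a*(1 + a)/5)/(218 + a))
-z(90, -210) = -(153 + 90 + (54/5)*(-210)*(1 - 210))/(218 - 210) = -(153 + 90 + (54/5)*(-210)*(-209))/8 = -(153 + 90 + 474012)/8 = -474255/8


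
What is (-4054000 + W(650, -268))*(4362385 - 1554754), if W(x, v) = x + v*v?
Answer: -11178655824906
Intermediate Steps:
W(x, v) = x + v²
(-4054000 + W(650, -268))*(4362385 - 1554754) = (-4054000 + (650 + (-268)²))*(4362385 - 1554754) = (-4054000 + (650 + 71824))*2807631 = (-4054000 + 72474)*2807631 = -3981526*2807631 = -11178655824906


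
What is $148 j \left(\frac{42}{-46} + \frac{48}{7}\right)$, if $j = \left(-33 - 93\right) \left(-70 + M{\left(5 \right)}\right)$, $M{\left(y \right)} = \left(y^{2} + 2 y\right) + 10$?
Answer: $\frac{63736200}{23} \approx 2.7711 \cdot 10^{6}$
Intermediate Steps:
$M{\left(y \right)} = 10 + y^{2} + 2 y$
$j = 3150$ ($j = \left(-33 - 93\right) \left(-70 + \left(10 + 5^{2} + 2 \cdot 5\right)\right) = - 126 \left(-70 + \left(10 + 25 + 10\right)\right) = - 126 \left(-70 + 45\right) = \left(-126\right) \left(-25\right) = 3150$)
$148 j \left(\frac{42}{-46} + \frac{48}{7}\right) = 148 \cdot 3150 \left(\frac{42}{-46} + \frac{48}{7}\right) = 466200 \left(42 \left(- \frac{1}{46}\right) + 48 \cdot \frac{1}{7}\right) = 466200 \left(- \frac{21}{23} + \frac{48}{7}\right) = 466200 \cdot \frac{957}{161} = \frac{63736200}{23}$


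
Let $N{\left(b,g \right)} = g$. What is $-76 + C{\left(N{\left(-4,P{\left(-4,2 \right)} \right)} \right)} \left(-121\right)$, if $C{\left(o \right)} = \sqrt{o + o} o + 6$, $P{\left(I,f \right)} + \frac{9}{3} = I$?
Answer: $-802 + 847 i \sqrt{14} \approx -802.0 + 3169.2 i$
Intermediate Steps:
$P{\left(I,f \right)} = -3 + I$
$C{\left(o \right)} = 6 + \sqrt{2} o^{\frac{3}{2}}$ ($C{\left(o \right)} = \sqrt{2 o} o + 6 = \sqrt{2} \sqrt{o} o + 6 = \sqrt{2} o^{\frac{3}{2}} + 6 = 6 + \sqrt{2} o^{\frac{3}{2}}$)
$-76 + C{\left(N{\left(-4,P{\left(-4,2 \right)} \right)} \right)} \left(-121\right) = -76 + \left(6 + \sqrt{2} \left(-3 - 4\right)^{\frac{3}{2}}\right) \left(-121\right) = -76 + \left(6 + \sqrt{2} \left(-7\right)^{\frac{3}{2}}\right) \left(-121\right) = -76 + \left(6 + \sqrt{2} \left(- 7 i \sqrt{7}\right)\right) \left(-121\right) = -76 + \left(6 - 7 i \sqrt{14}\right) \left(-121\right) = -76 - \left(726 - 847 i \sqrt{14}\right) = -802 + 847 i \sqrt{14}$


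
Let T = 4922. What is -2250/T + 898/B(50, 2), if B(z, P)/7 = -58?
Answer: -1333364/499583 ≈ -2.6690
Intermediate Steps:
B(z, P) = -406 (B(z, P) = 7*(-58) = -406)
-2250/T + 898/B(50, 2) = -2250/4922 + 898/(-406) = -2250*1/4922 + 898*(-1/406) = -1125/2461 - 449/203 = -1333364/499583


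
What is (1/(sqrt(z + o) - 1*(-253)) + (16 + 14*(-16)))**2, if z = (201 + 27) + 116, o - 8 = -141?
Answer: 44021440203143/1017546201 + 13269731*sqrt(211)/2035092402 ≈ 43262.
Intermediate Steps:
o = -133 (o = 8 - 141 = -133)
z = 344 (z = 228 + 116 = 344)
(1/(sqrt(z + o) - 1*(-253)) + (16 + 14*(-16)))**2 = (1/(sqrt(344 - 133) - 1*(-253)) + (16 + 14*(-16)))**2 = (1/(sqrt(211) + 253) + (16 - 224))**2 = (1/(253 + sqrt(211)) - 208)**2 = (-208 + 1/(253 + sqrt(211)))**2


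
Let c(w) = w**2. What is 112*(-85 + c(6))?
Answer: -5488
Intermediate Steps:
112*(-85 + c(6)) = 112*(-85 + 6**2) = 112*(-85 + 36) = 112*(-49) = -5488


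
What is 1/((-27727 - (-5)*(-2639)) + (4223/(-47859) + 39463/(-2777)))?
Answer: -132904443/5440616003434 ≈ -2.4428e-5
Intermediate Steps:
1/((-27727 - (-5)*(-2639)) + (4223/(-47859) + 39463/(-2777))) = 1/((-27727 - 1*13195) + (4223*(-1/47859) + 39463*(-1/2777))) = 1/((-27727 - 13195) + (-4223/47859 - 39463/2777)) = 1/(-40922 - 1900386988/132904443) = 1/(-5440616003434/132904443) = -132904443/5440616003434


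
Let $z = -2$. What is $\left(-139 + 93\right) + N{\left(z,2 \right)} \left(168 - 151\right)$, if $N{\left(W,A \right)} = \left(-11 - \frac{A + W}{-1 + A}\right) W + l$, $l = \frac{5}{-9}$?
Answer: $\frac{2867}{9} \approx 318.56$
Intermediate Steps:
$l = - \frac{5}{9}$ ($l = 5 \left(- \frac{1}{9}\right) = - \frac{5}{9} \approx -0.55556$)
$N{\left(W,A \right)} = - \frac{5}{9} + W \left(-11 - \frac{A + W}{-1 + A}\right)$ ($N{\left(W,A \right)} = \left(-11 - \frac{A + W}{-1 + A}\right) W - \frac{5}{9} = W \left(-11 - \frac{A + W}{-1 + A}\right) - \frac{5}{9} = - \frac{5}{9} + W \left(-11 - \frac{A + W}{-1 + A}\right)$)
$\left(-139 + 93\right) + N{\left(z,2 \right)} \left(168 - 151\right) = \left(-139 + 93\right) + \frac{5 - 9 \left(-2\right)^{2} - 10 + 99 \left(-2\right) - 216 \left(-2\right)}{9 \left(-1 + 2\right)} \left(168 - 151\right) = -46 + \frac{5 - 36 - 10 - 198 + 432}{9 \cdot 1} \left(168 - 151\right) = -46 + \frac{1}{9} \cdot 1 \left(5 - 36 - 10 - 198 + 432\right) 17 = -46 + \frac{1}{9} \cdot 1 \cdot 193 \cdot 17 = -46 + \frac{193}{9} \cdot 17 = -46 + \frac{3281}{9} = \frac{2867}{9}$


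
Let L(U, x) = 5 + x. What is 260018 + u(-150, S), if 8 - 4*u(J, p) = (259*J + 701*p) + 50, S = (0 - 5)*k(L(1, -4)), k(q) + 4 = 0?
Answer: 266215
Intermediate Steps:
k(q) = -4 (k(q) = -4 + 0 = -4)
S = 20 (S = (0 - 5)*(-4) = -5*(-4) = 20)
u(J, p) = -21/2 - 701*p/4 - 259*J/4 (u(J, p) = 2 - ((259*J + 701*p) + 50)/4 = 2 - (50 + 259*J + 701*p)/4 = 2 + (-25/2 - 701*p/4 - 259*J/4) = -21/2 - 701*p/4 - 259*J/4)
260018 + u(-150, S) = 260018 + (-21/2 - 701/4*20 - 259/4*(-150)) = 260018 + (-21/2 - 3505 + 19425/2) = 260018 + 6197 = 266215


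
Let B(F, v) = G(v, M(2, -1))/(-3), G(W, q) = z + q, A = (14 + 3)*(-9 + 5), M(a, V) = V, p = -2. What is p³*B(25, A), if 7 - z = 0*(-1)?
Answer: 16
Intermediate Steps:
z = 7 (z = 7 - 0*(-1) = 7 - 1*0 = 7 + 0 = 7)
A = -68 (A = 17*(-4) = -68)
G(W, q) = 7 + q
B(F, v) = -2 (B(F, v) = (7 - 1)/(-3) = 6*(-⅓) = -2)
p³*B(25, A) = (-2)³*(-2) = -8*(-2) = 16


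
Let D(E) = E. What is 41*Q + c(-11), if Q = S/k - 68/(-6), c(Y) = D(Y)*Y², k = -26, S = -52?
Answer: -2353/3 ≈ -784.33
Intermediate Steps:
c(Y) = Y³ (c(Y) = Y*Y² = Y³)
Q = 40/3 (Q = -52/(-26) - 68/(-6) = -52*(-1/26) - 68*(-⅙) = 2 + 34/3 = 40/3 ≈ 13.333)
41*Q + c(-11) = 41*(40/3) + (-11)³ = 1640/3 - 1331 = -2353/3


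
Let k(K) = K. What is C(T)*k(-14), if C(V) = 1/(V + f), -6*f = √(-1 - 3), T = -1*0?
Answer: -42*I ≈ -42.0*I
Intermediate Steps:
T = 0
f = -I/3 (f = -√(-1 - 3)/6 = -I/3 ≈ -0.33333*I)
C(V) = 1/(V - I/3)
C(T)*k(-14) = (3/(-I + 3*0))*(-14) = (3/(-I + 0))*(-14) = (3/((-I)))*(-14) = (3*I)*(-14) = -42*I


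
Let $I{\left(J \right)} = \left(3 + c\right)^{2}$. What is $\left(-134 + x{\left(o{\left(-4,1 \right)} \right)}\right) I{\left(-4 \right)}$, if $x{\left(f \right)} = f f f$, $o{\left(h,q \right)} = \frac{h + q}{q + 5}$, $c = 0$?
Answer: $- \frac{9657}{8} \approx -1207.1$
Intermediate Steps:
$o{\left(h,q \right)} = \frac{h + q}{5 + q}$
$I{\left(J \right)} = 9$ ($I{\left(J \right)} = \left(3 + 0\right)^{2} = 3^{2} = 9$)
$x{\left(f \right)} = f^{3}$ ($x{\left(f \right)} = f^{2} f = f^{3}$)
$\left(-134 + x{\left(o{\left(-4,1 \right)} \right)}\right) I{\left(-4 \right)} = \left(-134 + \left(\frac{-4 + 1}{5 + 1}\right)^{3}\right) 9 = \left(-134 + \left(\frac{1}{6} \left(-3\right)\right)^{3}\right) 9 = \left(-134 + \left(- \frac{1}{2}\right)^{3}\right) 9 = \left(-134 - \frac{1}{8}\right) 9 = \left(- \frac{1073}{8}\right) 9 = - \frac{9657}{8}$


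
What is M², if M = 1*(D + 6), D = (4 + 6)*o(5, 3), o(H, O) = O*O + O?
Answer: 15876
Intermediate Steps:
o(H, O) = O + O² (o(H, O) = O² + O = O + O²)
D = 120 (D = (4 + 6)*(3*(1 + 3)) = 10*(3*4) = 10*12 = 120)
M = 126 (M = 1*(120 + 6) = 1*126 = 126)
M² = 126² = 15876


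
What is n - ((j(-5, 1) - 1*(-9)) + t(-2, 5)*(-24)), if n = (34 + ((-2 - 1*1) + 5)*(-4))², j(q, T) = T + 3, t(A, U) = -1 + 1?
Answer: 663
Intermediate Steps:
t(A, U) = 0
j(q, T) = 3 + T
n = 676 (n = (34 + ((-2 - 1) + 5)*(-4))² = (34 + (-3 + 5)*(-4))² = (34 + 2*(-4))² = (34 - 8)² = 26² = 676)
n - ((j(-5, 1) - 1*(-9)) + t(-2, 5)*(-24)) = 676 - (((3 + 1) - 1*(-9)) + 0*(-24)) = 676 - ((4 + 9) + 0) = 676 - (13 + 0) = 676 - 1*13 = 676 - 13 = 663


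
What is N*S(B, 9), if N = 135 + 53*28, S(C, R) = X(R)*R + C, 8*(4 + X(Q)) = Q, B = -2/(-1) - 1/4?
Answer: -312467/8 ≈ -39058.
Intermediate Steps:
B = 7/4 (B = -2*(-1) - 1*1/4 = 2 - 1/4 = 7/4 ≈ 1.7500)
X(Q) = -4 + Q/8
S(C, R) = C + R*(-4 + R/8) (S(C, R) = (-4 + R/8)*R + C = R*(-4 + R/8) + C = C + R*(-4 + R/8))
N = 1619 (N = 135 + 1484 = 1619)
N*S(B, 9) = 1619*(7/4 + (1/8)*9*(-32 + 9)) = 1619*(7/4 + (1/8)*9*(-23)) = 1619*(7/4 - 207/8) = 1619*(-193/8) = -312467/8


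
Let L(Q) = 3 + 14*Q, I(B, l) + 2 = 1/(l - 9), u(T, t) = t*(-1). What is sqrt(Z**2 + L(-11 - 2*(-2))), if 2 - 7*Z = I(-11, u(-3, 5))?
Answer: I*sqrt(909131)/98 ≈ 9.7294*I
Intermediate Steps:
u(T, t) = -t
I(B, l) = -2 + 1/(-9 + l) (I(B, l) = -2 + 1/(l - 9) = -2 + 1/(-9 + l))
Z = 57/98 (Z = 2/7 - (19 - (-2)*5)/(7*(-9 - 1*5)) = 2/7 - (19 - 2*(-5))/(7*(-9 - 5)) = 2/7 - (19 + 10)/(7*(-14)) = 2/7 - (-1)*29/98 = 2/7 - 1/7*(-29/14) = 2/7 + 29/98 = 57/98 ≈ 0.58163)
sqrt(Z**2 + L(-11 - 2*(-2))) = sqrt((57/98)**2 + (3 + 14*(-11 - 2*(-2)))) = sqrt(3249/9604 + (3 + 14*(-11 + 4))) = sqrt(3249/9604 + (3 + 14*(-7))) = sqrt(3249/9604 + (3 - 98)) = sqrt(3249/9604 - 95) = sqrt(-909131/9604) = I*sqrt(909131)/98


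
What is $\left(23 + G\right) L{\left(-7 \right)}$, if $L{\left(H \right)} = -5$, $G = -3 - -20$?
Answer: $-200$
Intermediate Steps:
$G = 17$ ($G = -3 + 20 = 17$)
$\left(23 + G\right) L{\left(-7 \right)} = \left(23 + 17\right) \left(-5\right) = 40 \left(-5\right) = -200$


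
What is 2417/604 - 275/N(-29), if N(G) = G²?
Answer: 1866597/507964 ≈ 3.6747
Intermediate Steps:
2417/604 - 275/N(-29) = 2417/604 - 275/((-29)²) = 2417*(1/604) - 275/841 = 2417/604 - 275*1/841 = 2417/604 - 275/841 = 1866597/507964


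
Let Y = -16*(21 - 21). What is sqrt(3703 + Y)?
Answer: 23*sqrt(7) ≈ 60.852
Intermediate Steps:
Y = 0 (Y = -16*0 = 0)
sqrt(3703 + Y) = sqrt(3703 + 0) = sqrt(3703) = 23*sqrt(7)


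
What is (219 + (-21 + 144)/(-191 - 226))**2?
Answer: 924160000/19321 ≈ 47832.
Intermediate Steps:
(219 + (-21 + 144)/(-191 - 226))**2 = (219 + 123/(-417))**2 = (219 + 123*(-1/417))**2 = (219 - 41/139)**2 = (30400/139)**2 = 924160000/19321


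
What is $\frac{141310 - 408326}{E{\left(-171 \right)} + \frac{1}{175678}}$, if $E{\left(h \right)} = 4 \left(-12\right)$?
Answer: $\frac{46908836848}{8432543} \approx 5562.8$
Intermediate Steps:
$E{\left(h \right)} = -48$
$\frac{141310 - 408326}{E{\left(-171 \right)} + \frac{1}{175678}} = \frac{141310 - 408326}{-48 + \frac{1}{175678}} = - \frac{267016}{-48 + \frac{1}{175678}} = - \frac{267016}{- \frac{8432543}{175678}} = \left(-267016\right) \left(- \frac{175678}{8432543}\right) = \frac{46908836848}{8432543}$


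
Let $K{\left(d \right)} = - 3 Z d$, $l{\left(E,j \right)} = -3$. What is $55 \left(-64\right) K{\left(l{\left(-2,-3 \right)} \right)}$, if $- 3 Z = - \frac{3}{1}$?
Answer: $-31680$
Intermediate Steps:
$Z = 1$ ($Z = - \frac{\left(-3\right) 1^{-1}}{3} = - \frac{\left(-3\right) 1}{3} = \left(- \frac{1}{3}\right) \left(-3\right) = 1$)
$K{\left(d \right)} = - 3 d$ ($K{\left(d \right)} = \left(-3\right) 1 d = - 3 d$)
$55 \left(-64\right) K{\left(l{\left(-2,-3 \right)} \right)} = 55 \left(-64\right) \left(\left(-3\right) \left(-3\right)\right) = \left(-3520\right) 9 = -31680$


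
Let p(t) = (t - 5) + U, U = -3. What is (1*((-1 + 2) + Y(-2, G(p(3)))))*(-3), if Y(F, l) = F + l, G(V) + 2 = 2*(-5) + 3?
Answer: 30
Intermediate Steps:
p(t) = -8 + t (p(t) = (t - 5) - 3 = (-5 + t) - 3 = -8 + t)
G(V) = -9 (G(V) = -2 + (2*(-5) + 3) = -2 + (-10 + 3) = -2 - 7 = -9)
(1*((-1 + 2) + Y(-2, G(p(3)))))*(-3) = (1*((-1 + 2) + (-2 - 9)))*(-3) = (1*(1 - 11))*(-3) = (1*(-10))*(-3) = -10*(-3) = 30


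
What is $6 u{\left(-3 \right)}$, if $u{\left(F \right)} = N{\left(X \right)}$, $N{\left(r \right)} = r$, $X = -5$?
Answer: $-30$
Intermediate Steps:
$u{\left(F \right)} = -5$
$6 u{\left(-3 \right)} = 6 \left(-5\right) = -30$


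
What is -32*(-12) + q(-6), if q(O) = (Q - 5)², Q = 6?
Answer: 385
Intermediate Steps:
q(O) = 1 (q(O) = (6 - 5)² = 1² = 1)
-32*(-12) + q(-6) = -32*(-12) + 1 = 384 + 1 = 385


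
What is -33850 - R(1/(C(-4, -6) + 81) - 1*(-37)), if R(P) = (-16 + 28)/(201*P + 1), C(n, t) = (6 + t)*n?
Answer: -6800228374/200893 ≈ -33850.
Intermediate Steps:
C(n, t) = n*(6 + t)
R(P) = 12/(1 + 201*P)
-33850 - R(1/(C(-4, -6) + 81) - 1*(-37)) = -33850 - 12/(1 + 201*(1/(-4*(6 - 6) + 81) - 1*(-37))) = -33850 - 12/(1 + 201*(1/(-4*0 + 81) + 37)) = -33850 - 12/(1 + 201*(1/(0 + 81) + 37)) = -33850 - 12/(1 + 201*(1/81 + 37)) = -33850 - 12/(1 + 201*(2998/81)) = -33850 - 12/(1 + 200866/27) = -33850 - 12/200893/27 = -33850 - 12*27/200893 = -33850 - 1*324/200893 = -33850 - 324/200893 = -6800228374/200893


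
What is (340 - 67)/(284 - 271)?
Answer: 21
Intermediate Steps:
(340 - 67)/(284 - 271) = 273/13 = 273*(1/13) = 21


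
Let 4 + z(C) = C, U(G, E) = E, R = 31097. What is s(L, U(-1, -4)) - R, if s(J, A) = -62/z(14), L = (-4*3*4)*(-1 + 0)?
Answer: -155516/5 ≈ -31103.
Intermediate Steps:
z(C) = -4 + C
L = 48 (L = -12*4*(-1) = -48*(-1) = 48)
s(J, A) = -31/5 (s(J, A) = -62/(-4 + 14) = -62/10 = -62*⅒ = -31/5)
s(L, U(-1, -4)) - R = -31/5 - 1*31097 = -31/5 - 31097 = -155516/5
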